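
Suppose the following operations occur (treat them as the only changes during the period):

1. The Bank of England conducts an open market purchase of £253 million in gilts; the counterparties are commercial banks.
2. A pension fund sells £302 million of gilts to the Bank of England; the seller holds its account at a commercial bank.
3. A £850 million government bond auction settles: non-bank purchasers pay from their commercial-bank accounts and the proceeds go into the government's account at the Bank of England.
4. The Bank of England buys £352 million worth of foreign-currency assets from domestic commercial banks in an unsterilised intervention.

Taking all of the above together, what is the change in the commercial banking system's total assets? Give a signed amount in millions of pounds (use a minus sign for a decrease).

-£548 million

Bank of England balance sheet:
  Assets:      Securities +£555M, Foreign assets +£352M
  Liabilities: Bank reserves +£57M, Government deposits +£850M
Commercial banking system:
  Assets:      Reserves at CB +£57M, Securities −£253M, Foreign assets −£352M
  Liabilities: Checkable deposits −£548M
Change in total bank assets = -£548 million.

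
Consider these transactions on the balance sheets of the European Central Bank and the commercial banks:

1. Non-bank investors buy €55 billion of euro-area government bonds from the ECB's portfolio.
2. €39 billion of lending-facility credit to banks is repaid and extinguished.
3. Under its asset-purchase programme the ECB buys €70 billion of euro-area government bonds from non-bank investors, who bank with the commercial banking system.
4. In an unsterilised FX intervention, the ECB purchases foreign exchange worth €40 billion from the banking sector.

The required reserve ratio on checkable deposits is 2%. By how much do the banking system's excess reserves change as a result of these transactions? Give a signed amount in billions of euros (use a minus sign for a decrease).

+€15.7 billion

Asset sale (to non-banks) €55 billion: reserves −€55B, deposits −€55B.
Discount-window repayment €39 billion: reserves −€39B, deposits 0.
Asset purchase (from non-banks) €70 billion: reserves +€70B, deposits +€70B.
FX purchase €40 billion: reserves +€40B, deposits 0.
Totals: Δreserves = +€16B, Δdeposits = +€15B.
Δrequired reserves = 2% × +€15B = +€0.3B.
Δexcess reserves = Δreserves − Δrequired = +€16B − (+€0.3B) = +€15.7 billion.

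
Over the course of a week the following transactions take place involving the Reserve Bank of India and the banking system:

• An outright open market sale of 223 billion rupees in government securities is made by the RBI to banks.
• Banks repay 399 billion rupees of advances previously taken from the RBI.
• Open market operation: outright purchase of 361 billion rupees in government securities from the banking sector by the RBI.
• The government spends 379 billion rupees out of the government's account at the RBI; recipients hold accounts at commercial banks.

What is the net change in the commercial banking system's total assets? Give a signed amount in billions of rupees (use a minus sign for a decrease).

OMO sale (to banks) 223 billion rupees: just an asset swap on bank balance sheets → 0.
Discount-window repayment 399 billion rupees: bank balance sheets shrink → −399B.
OMO purchase (from banks) 361 billion rupees: just an asset swap on bank balance sheets → 0.
Government spending 379 billion rupees: bank balance sheets expand → +379B.
Net: 0 − 399 + 0 + 379 = -20 billion.

-20 billion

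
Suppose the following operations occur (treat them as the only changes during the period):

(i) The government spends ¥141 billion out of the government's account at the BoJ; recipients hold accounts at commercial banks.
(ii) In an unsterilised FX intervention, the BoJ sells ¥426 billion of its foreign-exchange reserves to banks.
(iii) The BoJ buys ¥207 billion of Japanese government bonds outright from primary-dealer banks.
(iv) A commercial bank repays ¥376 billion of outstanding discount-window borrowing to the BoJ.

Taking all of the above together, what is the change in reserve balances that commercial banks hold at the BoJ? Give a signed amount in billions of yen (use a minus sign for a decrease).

-¥454 billion

BoJ balance sheet:
  Assets:      Securities +¥207B, Loans to banks −¥376B, Foreign assets −¥426B
  Liabilities: Bank reserves −¥454B, Government deposits −¥141B
Commercial banking system:
  Assets:      Reserves at CB −¥454B, Securities −¥207B, Foreign assets +¥426B
  Liabilities: Checkable deposits +¥141B, Borrowings from CB −¥376B
So the change in reserve balances that commercial banks hold at the BoJ is -¥454 billion.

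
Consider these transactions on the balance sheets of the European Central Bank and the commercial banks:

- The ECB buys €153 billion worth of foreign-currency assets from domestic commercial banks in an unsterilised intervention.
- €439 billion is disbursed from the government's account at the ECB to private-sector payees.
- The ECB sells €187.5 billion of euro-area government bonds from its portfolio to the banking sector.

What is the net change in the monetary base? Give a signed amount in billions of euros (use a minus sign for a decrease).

FX purchase €153 billion: ECB balance sheet expands → +€153B.
Government spending €439 billion: a non-base liability converts back to reserves → +€439B.
OMO sale (to banks) €187.5 billion: ECB balance sheet contracts → −€187.5B.
Net: 153 + 439 − 187.5 = +€404.5 billion.

+€404.5 billion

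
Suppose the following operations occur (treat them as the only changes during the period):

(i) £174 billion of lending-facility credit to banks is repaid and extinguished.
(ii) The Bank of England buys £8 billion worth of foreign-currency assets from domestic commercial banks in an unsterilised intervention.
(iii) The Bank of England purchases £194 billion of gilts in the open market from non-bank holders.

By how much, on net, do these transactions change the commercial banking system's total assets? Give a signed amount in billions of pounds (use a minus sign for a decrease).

+£20 billion

Discount-window repayment £174 billion: bank balance sheets shrink → −£174B.
FX purchase £8 billion: just an asset swap on bank balance sheets → 0.
Asset purchase (from non-banks) £194 billion: bank balance sheets expand → +£194B.
Net: −174 + 0 + 194 = +£20 billion.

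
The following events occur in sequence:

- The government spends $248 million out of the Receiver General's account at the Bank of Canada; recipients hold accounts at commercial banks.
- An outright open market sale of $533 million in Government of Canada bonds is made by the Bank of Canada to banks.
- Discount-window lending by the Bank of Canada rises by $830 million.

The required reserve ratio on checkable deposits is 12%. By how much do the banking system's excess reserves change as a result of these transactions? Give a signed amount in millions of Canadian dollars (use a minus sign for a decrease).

Government spending $248 million: reserves +$248M, deposits +$248M.
OMO sale (to banks) $533 million: reserves −$533M, deposits 0.
Discount-window loan $830 million: reserves +$830M, deposits 0.
Totals: Δreserves = +$545M, Δdeposits = +$248M.
Δrequired reserves = 12% × +$248M = +$29.76M.
Δexcess reserves = Δreserves − Δrequired = +$545M − (+$29.76M) = +$515.24 million.

+$515.24 million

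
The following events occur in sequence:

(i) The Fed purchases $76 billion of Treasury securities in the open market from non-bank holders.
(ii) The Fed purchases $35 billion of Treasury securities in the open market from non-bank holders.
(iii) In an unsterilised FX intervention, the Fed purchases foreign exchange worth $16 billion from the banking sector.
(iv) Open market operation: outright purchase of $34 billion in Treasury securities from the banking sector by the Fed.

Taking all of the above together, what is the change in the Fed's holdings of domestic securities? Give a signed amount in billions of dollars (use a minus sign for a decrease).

Asset purchase (from non-banks) $76 billion: securities added to the Fed's portfolio → +$76B.
Asset purchase (from non-banks) $35 billion: securities added to the Fed's portfolio → +$35B.
FX purchase $16 billion: the Fed's securities portfolio is untouched → 0.
OMO purchase (from banks) $34 billion: securities added to the Fed's portfolio → +$34B.
Net: 76 + 35 + 0 + 34 = +$145 billion.

+$145 billion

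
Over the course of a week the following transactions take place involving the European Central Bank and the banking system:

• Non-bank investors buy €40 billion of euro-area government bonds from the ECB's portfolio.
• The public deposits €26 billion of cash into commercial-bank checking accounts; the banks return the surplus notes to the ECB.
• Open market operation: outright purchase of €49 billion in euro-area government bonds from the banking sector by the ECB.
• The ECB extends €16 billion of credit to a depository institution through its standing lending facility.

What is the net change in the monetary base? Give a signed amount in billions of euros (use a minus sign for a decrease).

+€25 billion

ECB balance sheet:
  Assets:      Securities +€9B, Loans to banks +€16B
  Liabilities: Bank reserves +€51B, Currency in circulation −€26B
Commercial banking system:
  Assets:      Reserves at CB +€51B, Securities −€49B
  Liabilities: Checkable deposits −€14B, Borrowings from CB +€16B
Monetary base = currency + reserves: −€26B + (+€51B) = +€25 billion.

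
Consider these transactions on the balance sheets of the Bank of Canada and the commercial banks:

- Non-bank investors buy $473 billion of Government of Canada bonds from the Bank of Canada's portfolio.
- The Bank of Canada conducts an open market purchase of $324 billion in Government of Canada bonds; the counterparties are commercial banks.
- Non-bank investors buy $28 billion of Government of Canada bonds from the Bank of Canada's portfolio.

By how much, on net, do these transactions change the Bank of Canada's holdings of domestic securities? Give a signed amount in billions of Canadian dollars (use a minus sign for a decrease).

Asset sale (to non-banks) $473 billion: securities removed from the Bank of Canada's portfolio → −$473B.
OMO purchase (from banks) $324 billion: securities added to the Bank of Canada's portfolio → +$324B.
Asset sale (to non-banks) $28 billion: securities removed from the Bank of Canada's portfolio → −$28B.
Net: −473 + 324 − 28 = -$177 billion.

-$177 billion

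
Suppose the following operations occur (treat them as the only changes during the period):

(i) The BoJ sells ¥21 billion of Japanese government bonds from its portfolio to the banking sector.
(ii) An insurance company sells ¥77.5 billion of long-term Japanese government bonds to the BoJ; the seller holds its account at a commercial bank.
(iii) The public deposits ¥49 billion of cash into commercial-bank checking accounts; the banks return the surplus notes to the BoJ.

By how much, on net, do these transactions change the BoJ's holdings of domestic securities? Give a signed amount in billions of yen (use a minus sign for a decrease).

OMO sale (to banks) ¥21 billion: securities removed from the BoJ's portfolio → −¥21B.
Asset purchase (from non-banks) ¥77.5 billion: securities added to the BoJ's portfolio → +¥77.5B.
Currency deposit ¥49 billion: the BoJ's securities portfolio is untouched → 0.
Net: −21 + 77.5 + 0 = +¥56.5 billion.

+¥56.5 billion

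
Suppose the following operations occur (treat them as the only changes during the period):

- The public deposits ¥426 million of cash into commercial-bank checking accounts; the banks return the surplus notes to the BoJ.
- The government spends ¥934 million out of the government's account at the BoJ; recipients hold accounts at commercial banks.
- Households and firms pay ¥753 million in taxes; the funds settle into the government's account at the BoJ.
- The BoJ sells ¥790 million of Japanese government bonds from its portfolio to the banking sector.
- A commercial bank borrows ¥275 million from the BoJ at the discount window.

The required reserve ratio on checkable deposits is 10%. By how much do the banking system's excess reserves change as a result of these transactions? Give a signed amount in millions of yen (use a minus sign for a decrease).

+¥31.3 million

Currency deposit ¥426 million: reserves +¥426M, deposits +¥426M.
Government spending ¥934 million: reserves +¥934M, deposits +¥934M.
Government account inflow ¥753 million: reserves −¥753M, deposits −¥753M.
OMO sale (to banks) ¥790 million: reserves −¥790M, deposits 0.
Discount-window loan ¥275 million: reserves +¥275M, deposits 0.
Totals: Δreserves = +¥92M, Δdeposits = +¥607M.
Δrequired reserves = 10% × +¥607M = +¥60.7M.
Δexcess reserves = Δreserves − Δrequired = +¥92M − (+¥60.7M) = +¥31.3 million.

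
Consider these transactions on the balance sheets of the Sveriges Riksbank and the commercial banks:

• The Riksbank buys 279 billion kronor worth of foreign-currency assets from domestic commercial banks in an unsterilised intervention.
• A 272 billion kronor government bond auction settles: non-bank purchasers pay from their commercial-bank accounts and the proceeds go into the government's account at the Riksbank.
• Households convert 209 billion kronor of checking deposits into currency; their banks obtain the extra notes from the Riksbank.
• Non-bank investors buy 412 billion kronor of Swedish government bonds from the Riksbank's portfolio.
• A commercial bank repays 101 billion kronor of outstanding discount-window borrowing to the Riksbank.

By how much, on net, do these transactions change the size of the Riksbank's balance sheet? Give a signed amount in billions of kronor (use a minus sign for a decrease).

FX purchase 279 billion kronor: a Riksbank asset is acquired → +279B.
Government account inflow 272 billion kronor: only the composition of liabilities changes → 0.
Currency withdrawal 209 billion kronor: only the composition of liabilities changes → 0.
Asset sale (to non-banks) 412 billion kronor: a Riksbank asset is shed → −412B.
Discount-window repayment 101 billion kronor: a Riksbank asset is shed → −101B.
Net: 279 + 0 + 0 − 412 − 101 = -234 billion.

-234 billion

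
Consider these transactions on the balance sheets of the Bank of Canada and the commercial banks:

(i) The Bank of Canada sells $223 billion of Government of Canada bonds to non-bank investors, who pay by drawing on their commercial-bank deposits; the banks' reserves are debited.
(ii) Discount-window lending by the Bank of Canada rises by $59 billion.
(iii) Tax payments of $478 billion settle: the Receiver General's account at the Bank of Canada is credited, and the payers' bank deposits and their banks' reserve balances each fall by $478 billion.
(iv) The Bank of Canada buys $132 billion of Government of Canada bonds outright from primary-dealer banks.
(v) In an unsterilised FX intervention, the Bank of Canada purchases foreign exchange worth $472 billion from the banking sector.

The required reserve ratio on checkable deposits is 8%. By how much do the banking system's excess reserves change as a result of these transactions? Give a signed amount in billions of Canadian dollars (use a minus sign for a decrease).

Asset sale (to non-banks) $223 billion: reserves −$223B, deposits −$223B.
Discount-window loan $59 billion: reserves +$59B, deposits 0.
Government account inflow $478 billion: reserves −$478B, deposits −$478B.
OMO purchase (from banks) $132 billion: reserves +$132B, deposits 0.
FX purchase $472 billion: reserves +$472B, deposits 0.
Totals: Δreserves = −$38B, Δdeposits = −$701B.
Δrequired reserves = 8% × −$701B = −$56.08B.
Δexcess reserves = Δreserves − Δrequired = −$38B − (−$56.08B) = +$18.08 billion.

+$18.08 billion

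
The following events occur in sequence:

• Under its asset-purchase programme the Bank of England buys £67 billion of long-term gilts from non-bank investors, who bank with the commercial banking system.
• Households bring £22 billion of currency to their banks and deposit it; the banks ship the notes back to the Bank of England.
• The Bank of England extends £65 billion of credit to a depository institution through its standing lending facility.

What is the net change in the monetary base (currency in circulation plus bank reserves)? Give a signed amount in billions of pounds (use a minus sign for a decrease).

+£132 billion

Asset purchase (from non-banks) £67 billion: Bank of England balance sheet expands → +£67B.
Currency deposit £22 billion: just a shift between currency and reserves — both are base money → 0.
Discount-window loan £65 billion: Bank of England balance sheet expands → +£65B.
Net: 67 + 0 + 65 = +£132 billion.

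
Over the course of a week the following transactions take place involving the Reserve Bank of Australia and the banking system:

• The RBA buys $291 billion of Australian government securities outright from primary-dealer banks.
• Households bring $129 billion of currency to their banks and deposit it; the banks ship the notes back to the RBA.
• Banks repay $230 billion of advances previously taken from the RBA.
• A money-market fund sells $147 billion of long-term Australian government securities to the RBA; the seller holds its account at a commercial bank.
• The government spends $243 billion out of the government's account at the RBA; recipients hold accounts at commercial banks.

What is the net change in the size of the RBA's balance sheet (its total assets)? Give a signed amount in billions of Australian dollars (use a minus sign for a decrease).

+$208 billion

OMO purchase (from banks) $291 billion: an RBA asset is acquired → +$291B.
Currency deposit $129 billion: only the composition of liabilities changes → 0.
Discount-window repayment $230 billion: an RBA asset is shed → −$230B.
Asset purchase (from non-banks) $147 billion: an RBA asset is acquired → +$147B.
Government spending $243 billion: only the composition of liabilities changes → 0.
Net: 291 + 0 − 230 + 147 + 0 = +$208 billion.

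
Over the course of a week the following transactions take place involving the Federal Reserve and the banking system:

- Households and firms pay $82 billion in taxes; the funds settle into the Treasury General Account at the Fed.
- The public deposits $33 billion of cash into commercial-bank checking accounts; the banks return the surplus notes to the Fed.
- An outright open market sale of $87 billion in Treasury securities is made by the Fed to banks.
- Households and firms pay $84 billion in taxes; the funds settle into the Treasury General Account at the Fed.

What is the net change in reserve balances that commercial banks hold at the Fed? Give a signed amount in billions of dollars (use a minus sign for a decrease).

Government account inflow $82 billion: funds move from bank reserves into the government account → −$82B.
Currency deposit $33 billion: returned notes are swapped for reserve credit → +$33B.
OMO sale (to banks) $87 billion: the buying banks pay out of their reserve balances → −$87B.
Government account inflow $84 billion: funds move from bank reserves into the government account → −$84B.
Net: −82 + 33 − 87 − 84 = -$220 billion.

-$220 billion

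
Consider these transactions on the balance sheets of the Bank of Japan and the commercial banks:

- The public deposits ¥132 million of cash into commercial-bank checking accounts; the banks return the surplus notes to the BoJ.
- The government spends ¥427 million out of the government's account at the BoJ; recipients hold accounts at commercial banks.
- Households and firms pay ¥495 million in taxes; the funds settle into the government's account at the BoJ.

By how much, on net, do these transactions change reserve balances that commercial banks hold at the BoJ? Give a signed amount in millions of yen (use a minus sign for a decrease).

+¥64 million

BoJ balance sheet:
  Assets:      no change
  Liabilities: Bank reserves +¥64M, Currency in circulation −¥132M, Government deposits +¥68M
Commercial banking system:
  Assets:      Reserves at CB +¥64M
  Liabilities: Checkable deposits +¥64M
So the change in reserve balances that commercial banks hold at the BoJ is +¥64 million.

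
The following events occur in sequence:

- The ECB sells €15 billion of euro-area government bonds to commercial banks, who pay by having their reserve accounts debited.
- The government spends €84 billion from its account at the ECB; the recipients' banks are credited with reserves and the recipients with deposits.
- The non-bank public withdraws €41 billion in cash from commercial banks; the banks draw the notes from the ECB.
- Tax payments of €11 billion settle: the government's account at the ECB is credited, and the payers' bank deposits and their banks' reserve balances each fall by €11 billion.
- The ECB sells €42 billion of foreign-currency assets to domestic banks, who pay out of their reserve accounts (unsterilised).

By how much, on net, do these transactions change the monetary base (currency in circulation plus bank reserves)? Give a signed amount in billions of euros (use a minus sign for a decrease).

+€16 billion

ECB balance sheet:
  Assets:      Securities −€15B, Foreign assets −€42B
  Liabilities: Bank reserves −€25B, Currency in circulation +€41B, Government deposits −€73B
Commercial banking system:
  Assets:      Reserves at CB −€25B, Securities +€15B, Foreign assets +€42B
  Liabilities: Checkable deposits +€32B
Monetary base = currency + reserves: +€41B + (−€25B) = +€16 billion.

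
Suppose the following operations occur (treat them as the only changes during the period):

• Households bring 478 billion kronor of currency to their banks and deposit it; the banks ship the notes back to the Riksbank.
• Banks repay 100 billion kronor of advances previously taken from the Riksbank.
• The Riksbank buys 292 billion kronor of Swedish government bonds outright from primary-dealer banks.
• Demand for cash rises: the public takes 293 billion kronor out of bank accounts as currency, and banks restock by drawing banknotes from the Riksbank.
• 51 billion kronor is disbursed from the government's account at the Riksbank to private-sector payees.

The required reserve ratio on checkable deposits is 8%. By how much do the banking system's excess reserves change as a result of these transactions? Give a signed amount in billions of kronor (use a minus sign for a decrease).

+409.12 billion

Currency deposit 478 billion kronor: reserves +478B, deposits +478B.
Discount-window repayment 100 billion kronor: reserves −100B, deposits 0.
OMO purchase (from banks) 292 billion kronor: reserves +292B, deposits 0.
Currency withdrawal 293 billion kronor: reserves −293B, deposits −293B.
Government spending 51 billion kronor: reserves +51B, deposits +51B.
Totals: Δreserves = +428B, Δdeposits = +236B.
Δrequired reserves = 8% × +236B = +18.88B.
Δexcess reserves = Δreserves − Δrequired = +428B − (+18.88B) = +409.12 billion.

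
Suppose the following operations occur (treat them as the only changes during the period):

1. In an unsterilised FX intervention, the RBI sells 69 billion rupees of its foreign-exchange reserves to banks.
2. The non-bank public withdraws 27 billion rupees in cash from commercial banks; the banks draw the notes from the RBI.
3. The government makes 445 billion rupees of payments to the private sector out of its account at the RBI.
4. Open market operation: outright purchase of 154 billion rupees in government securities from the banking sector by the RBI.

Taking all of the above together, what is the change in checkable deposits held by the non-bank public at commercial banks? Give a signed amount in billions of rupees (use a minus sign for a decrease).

+418 billion

FX sale 69 billion rupees: the counterparty is a bank, so public deposits are unchanged → 0.
Currency withdrawal 27 billion rupees: non-bank counterparties' bank balances fall → −27B.
Government spending 445 billion rupees: non-bank counterparties' bank balances rise → +445B.
OMO purchase (from banks) 154 billion rupees: the counterparty is a bank, so public deposits are unchanged → 0.
Net: 0 − 27 + 445 + 0 = +418 billion.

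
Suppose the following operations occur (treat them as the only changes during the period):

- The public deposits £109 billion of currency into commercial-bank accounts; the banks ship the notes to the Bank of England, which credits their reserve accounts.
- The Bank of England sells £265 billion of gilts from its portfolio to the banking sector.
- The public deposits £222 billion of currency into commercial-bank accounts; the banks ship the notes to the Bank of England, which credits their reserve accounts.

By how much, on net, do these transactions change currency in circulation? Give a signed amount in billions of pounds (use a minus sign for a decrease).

-£331 billion

Currency deposit £109 billion: notes return to the central bank → −£109B.
OMO sale (to banks) £265 billion: no currency enters or leaves circulation → 0.
Currency deposit £222 billion: notes return to the central bank → −£222B.
Net: −109 + 0 − 222 = -£331 billion.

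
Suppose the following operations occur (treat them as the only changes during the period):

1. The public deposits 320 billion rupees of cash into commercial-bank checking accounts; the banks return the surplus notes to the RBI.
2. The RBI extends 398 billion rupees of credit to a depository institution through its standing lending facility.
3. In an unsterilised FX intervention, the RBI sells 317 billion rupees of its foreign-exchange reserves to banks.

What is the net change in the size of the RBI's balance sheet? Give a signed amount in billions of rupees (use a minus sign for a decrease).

Currency deposit 320 billion rupees: only the composition of liabilities changes → 0.
Discount-window loan 398 billion rupees: an RBI asset is acquired → +398B.
FX sale 317 billion rupees: an RBI asset is shed → −317B.
Net: 0 + 398 − 317 = +81 billion.

+81 billion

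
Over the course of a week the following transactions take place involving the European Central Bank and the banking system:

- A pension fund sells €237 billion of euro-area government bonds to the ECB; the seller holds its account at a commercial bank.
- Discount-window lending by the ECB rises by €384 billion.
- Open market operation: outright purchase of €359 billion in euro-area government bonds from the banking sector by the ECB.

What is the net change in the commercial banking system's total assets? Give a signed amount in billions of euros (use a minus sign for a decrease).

ECB balance sheet:
  Assets:      Securities +€596B, Loans to banks +€384B
  Liabilities: Bank reserves +€980B
Commercial banking system:
  Assets:      Reserves at CB +€980B, Securities −€359B
  Liabilities: Checkable deposits +€237B, Borrowings from CB +€384B
Change in total bank assets = +€621 billion.

+€621 billion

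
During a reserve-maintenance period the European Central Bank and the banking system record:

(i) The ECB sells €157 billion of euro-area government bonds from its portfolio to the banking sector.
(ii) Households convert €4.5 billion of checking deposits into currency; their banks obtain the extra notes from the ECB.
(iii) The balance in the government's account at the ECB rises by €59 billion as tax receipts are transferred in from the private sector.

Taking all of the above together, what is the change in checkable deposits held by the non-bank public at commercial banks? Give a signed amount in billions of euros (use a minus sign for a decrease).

OMO sale (to banks) €157 billion: the counterparty is a bank, so public deposits are unchanged → 0.
Currency withdrawal €4.5 billion: non-bank counterparties' bank balances fall → −€4.5B.
Government account inflow €59 billion: non-bank counterparties' bank balances fall → −€59B.
Net: 0 − 4.5 − 59 = -€63.5 billion.

-€63.5 billion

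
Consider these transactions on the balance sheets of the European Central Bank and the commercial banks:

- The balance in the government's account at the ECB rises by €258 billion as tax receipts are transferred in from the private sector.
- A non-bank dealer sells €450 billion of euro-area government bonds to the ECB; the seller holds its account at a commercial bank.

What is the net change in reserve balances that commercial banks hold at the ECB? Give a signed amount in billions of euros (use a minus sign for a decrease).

Government account inflow €258 billion: funds move from bank reserves into the government account → −€258B.
Asset purchase (from non-banks) €450 billion: the ECB pays by crediting reserve accounts → +€450B.
Net: −258 + 450 = +€192 billion.

+€192 billion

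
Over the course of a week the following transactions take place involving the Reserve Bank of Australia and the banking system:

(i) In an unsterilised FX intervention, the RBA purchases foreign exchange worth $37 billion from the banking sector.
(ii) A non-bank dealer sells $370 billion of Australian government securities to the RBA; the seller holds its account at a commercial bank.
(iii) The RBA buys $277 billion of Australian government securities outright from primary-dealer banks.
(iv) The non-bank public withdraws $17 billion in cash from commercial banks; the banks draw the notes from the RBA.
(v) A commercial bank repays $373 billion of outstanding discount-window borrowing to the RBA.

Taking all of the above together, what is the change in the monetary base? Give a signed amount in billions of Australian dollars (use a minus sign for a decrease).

+$311 billion

RBA balance sheet:
  Assets:      Securities +$647B, Loans to banks −$373B, Foreign assets +$37B
  Liabilities: Bank reserves +$294B, Currency in circulation +$17B
Commercial banking system:
  Assets:      Reserves at CB +$294B, Securities −$277B, Foreign assets −$37B
  Liabilities: Checkable deposits +$353B, Borrowings from CB −$373B
Monetary base = currency + reserves: +$17B + (+$294B) = +$311 billion.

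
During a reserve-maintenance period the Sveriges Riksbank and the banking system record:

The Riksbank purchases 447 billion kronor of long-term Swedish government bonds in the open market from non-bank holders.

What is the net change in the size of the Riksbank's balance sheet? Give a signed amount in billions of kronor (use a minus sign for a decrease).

Riksbank balance sheet:
  Assets:      Securities +447B
  Liabilities: Bank reserves +447B
Commercial banking system:
  Assets:      Reserves at CB +447B
  Liabilities: Checkable deposits +447B
Change in total Riksbank assets = +447 billion.

+447 billion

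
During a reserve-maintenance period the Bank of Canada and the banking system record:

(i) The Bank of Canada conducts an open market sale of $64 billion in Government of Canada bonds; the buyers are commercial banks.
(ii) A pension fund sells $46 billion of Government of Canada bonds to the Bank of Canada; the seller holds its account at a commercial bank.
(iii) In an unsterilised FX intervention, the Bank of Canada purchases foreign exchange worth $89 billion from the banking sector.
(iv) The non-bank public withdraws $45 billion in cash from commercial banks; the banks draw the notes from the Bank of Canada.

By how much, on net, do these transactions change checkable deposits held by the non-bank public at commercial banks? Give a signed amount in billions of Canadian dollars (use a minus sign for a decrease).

+$1 billion

Bank of Canada balance sheet:
  Assets:      Securities −$18B, Foreign assets +$89B
  Liabilities: Bank reserves +$26B, Currency in circulation +$45B
Commercial banking system:
  Assets:      Reserves at CB +$26B, Securities +$64B, Foreign assets −$89B
  Liabilities: Checkable deposits +$1B
So the change in checkable deposits held by the non-bank public at commercial banks is +$1 billion.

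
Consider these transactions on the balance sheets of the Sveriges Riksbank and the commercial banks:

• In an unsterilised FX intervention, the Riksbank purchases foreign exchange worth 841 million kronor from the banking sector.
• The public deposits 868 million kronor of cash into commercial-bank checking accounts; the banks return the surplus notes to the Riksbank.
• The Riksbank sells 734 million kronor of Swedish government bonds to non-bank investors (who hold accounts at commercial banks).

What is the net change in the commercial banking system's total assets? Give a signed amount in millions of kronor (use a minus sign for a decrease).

FX purchase 841 million kronor: just an asset swap on bank balance sheets → 0.
Currency deposit 868 million kronor: bank balance sheets expand → +868M.
Asset sale (to non-banks) 734 million kronor: bank balance sheets shrink → −734M.
Net: 0 + 868 − 734 = +134 million.

+134 million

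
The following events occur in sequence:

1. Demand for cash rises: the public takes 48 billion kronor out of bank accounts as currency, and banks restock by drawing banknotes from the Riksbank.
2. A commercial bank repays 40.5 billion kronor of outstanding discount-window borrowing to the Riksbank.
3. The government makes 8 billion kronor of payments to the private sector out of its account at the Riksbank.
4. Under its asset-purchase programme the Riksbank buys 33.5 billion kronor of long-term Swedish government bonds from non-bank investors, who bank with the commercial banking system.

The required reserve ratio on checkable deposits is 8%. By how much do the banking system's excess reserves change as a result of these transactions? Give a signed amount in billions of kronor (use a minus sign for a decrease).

-46.48 billion

Currency withdrawal 48 billion kronor: reserves −48B, deposits −48B.
Discount-window repayment 40.5 billion kronor: reserves −40.5B, deposits 0.
Government spending 8 billion kronor: reserves +8B, deposits +8B.
Asset purchase (from non-banks) 33.5 billion kronor: reserves +33.5B, deposits +33.5B.
Totals: Δreserves = −47B, Δdeposits = −6.5B.
Δrequired reserves = 8% × −6.5B = −0.52B.
Δexcess reserves = Δreserves − Δrequired = −47B − (−0.52B) = -46.48 billion.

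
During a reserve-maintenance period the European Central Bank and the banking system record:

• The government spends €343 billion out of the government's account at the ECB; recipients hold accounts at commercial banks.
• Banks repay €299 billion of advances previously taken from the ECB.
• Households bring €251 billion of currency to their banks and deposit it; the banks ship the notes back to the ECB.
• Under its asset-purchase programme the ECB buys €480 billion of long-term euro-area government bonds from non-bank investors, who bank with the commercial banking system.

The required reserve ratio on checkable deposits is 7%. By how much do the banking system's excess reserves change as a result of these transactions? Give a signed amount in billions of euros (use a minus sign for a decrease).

Government spending €343 billion: reserves +€343B, deposits +€343B.
Discount-window repayment €299 billion: reserves −€299B, deposits 0.
Currency deposit €251 billion: reserves +€251B, deposits +€251B.
Asset purchase (from non-banks) €480 billion: reserves +€480B, deposits +€480B.
Totals: Δreserves = +€775B, Δdeposits = +€1074B.
Δrequired reserves = 7% × +€1074B = +€75.18B.
Δexcess reserves = Δreserves − Δrequired = +€775B − (+€75.18B) = +€699.82 billion.

+€699.82 billion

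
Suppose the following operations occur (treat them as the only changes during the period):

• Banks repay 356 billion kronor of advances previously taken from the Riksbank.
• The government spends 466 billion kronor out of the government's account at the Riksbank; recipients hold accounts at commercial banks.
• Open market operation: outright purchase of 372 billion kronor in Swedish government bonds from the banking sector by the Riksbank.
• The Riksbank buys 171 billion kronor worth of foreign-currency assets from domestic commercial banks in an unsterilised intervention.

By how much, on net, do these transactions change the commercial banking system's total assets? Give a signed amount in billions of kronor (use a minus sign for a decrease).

Discount-window repayment 356 billion kronor: bank balance sheets shrink → −356B.
Government spending 466 billion kronor: bank balance sheets expand → +466B.
OMO purchase (from banks) 372 billion kronor: just an asset swap on bank balance sheets → 0.
FX purchase 171 billion kronor: just an asset swap on bank balance sheets → 0.
Net: −356 + 466 + 0 + 0 = +110 billion.

+110 billion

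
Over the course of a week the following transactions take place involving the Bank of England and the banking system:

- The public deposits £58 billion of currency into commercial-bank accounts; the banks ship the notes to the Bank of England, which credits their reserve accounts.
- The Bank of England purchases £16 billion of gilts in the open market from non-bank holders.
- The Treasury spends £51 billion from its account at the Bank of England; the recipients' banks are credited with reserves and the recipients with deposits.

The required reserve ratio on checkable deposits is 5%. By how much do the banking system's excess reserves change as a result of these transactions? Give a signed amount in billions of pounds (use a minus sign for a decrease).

Currency deposit £58 billion: reserves +£58B, deposits +£58B.
Asset purchase (from non-banks) £16 billion: reserves +£16B, deposits +£16B.
Government spending £51 billion: reserves +£51B, deposits +£51B.
Totals: Δreserves = +£125B, Δdeposits = +£125B.
Δrequired reserves = 5% × +£125B = +£6.25B.
Δexcess reserves = Δreserves − Δrequired = +£125B − (+£6.25B) = +£118.75 billion.

+£118.75 billion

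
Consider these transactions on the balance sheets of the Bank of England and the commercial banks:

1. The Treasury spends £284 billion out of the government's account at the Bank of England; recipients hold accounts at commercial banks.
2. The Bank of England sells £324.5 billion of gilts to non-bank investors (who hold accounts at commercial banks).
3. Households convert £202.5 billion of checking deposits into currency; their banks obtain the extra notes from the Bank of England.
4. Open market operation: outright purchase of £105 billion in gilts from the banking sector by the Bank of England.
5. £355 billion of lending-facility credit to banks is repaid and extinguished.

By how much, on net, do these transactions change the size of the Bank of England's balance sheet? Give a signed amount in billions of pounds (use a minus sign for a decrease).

-£574.5 billion

Bank of England balance sheet:
  Assets:      Securities −£219.5B, Loans to banks −£355B
  Liabilities: Bank reserves −£493B, Currency in circulation +£202.5B, Government deposits −£284B
Change in total Bank of England assets = -£574.5 billion.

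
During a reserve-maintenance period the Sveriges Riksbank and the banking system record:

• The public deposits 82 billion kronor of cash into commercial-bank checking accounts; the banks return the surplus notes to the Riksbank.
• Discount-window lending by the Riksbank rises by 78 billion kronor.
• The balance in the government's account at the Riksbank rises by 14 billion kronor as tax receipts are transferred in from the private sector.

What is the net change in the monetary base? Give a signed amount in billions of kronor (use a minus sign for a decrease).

+64 billion

Riksbank balance sheet:
  Assets:      Loans to banks +78B
  Liabilities: Bank reserves +146B, Currency in circulation −82B, Government deposits +14B
Monetary base = currency + reserves: −82B + (+146B) = +64 billion.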